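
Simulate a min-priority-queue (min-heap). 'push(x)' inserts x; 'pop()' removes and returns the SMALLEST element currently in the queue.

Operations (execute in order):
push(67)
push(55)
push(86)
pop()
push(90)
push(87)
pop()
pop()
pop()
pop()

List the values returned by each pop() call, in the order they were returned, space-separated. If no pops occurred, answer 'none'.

push(67): heap contents = [67]
push(55): heap contents = [55, 67]
push(86): heap contents = [55, 67, 86]
pop() → 55: heap contents = [67, 86]
push(90): heap contents = [67, 86, 90]
push(87): heap contents = [67, 86, 87, 90]
pop() → 67: heap contents = [86, 87, 90]
pop() → 86: heap contents = [87, 90]
pop() → 87: heap contents = [90]
pop() → 90: heap contents = []

Answer: 55 67 86 87 90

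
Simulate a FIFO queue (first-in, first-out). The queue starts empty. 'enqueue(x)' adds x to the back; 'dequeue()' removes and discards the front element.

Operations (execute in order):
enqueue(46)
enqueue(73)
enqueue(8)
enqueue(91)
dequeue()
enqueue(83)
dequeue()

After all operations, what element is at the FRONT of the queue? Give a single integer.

enqueue(46): queue = [46]
enqueue(73): queue = [46, 73]
enqueue(8): queue = [46, 73, 8]
enqueue(91): queue = [46, 73, 8, 91]
dequeue(): queue = [73, 8, 91]
enqueue(83): queue = [73, 8, 91, 83]
dequeue(): queue = [8, 91, 83]

Answer: 8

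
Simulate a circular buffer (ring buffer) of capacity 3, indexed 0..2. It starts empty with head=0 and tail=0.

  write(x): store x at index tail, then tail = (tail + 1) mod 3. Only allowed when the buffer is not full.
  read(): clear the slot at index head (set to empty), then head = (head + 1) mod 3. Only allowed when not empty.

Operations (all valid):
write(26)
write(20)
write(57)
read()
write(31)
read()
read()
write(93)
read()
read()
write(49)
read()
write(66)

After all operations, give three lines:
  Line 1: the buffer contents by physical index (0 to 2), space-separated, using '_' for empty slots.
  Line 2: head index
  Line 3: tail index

Answer: 66 _ _
0
1

Derivation:
write(26): buf=[26 _ _], head=0, tail=1, size=1
write(20): buf=[26 20 _], head=0, tail=2, size=2
write(57): buf=[26 20 57], head=0, tail=0, size=3
read(): buf=[_ 20 57], head=1, tail=0, size=2
write(31): buf=[31 20 57], head=1, tail=1, size=3
read(): buf=[31 _ 57], head=2, tail=1, size=2
read(): buf=[31 _ _], head=0, tail=1, size=1
write(93): buf=[31 93 _], head=0, tail=2, size=2
read(): buf=[_ 93 _], head=1, tail=2, size=1
read(): buf=[_ _ _], head=2, tail=2, size=0
write(49): buf=[_ _ 49], head=2, tail=0, size=1
read(): buf=[_ _ _], head=0, tail=0, size=0
write(66): buf=[66 _ _], head=0, tail=1, size=1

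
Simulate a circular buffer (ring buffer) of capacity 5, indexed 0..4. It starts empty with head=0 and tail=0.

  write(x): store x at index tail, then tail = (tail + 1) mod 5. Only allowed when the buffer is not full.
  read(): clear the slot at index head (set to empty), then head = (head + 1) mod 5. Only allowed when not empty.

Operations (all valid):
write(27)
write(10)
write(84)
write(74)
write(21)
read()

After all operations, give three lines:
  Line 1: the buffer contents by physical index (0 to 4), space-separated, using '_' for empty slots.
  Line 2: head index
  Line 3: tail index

Answer: _ 10 84 74 21
1
0

Derivation:
write(27): buf=[27 _ _ _ _], head=0, tail=1, size=1
write(10): buf=[27 10 _ _ _], head=0, tail=2, size=2
write(84): buf=[27 10 84 _ _], head=0, tail=3, size=3
write(74): buf=[27 10 84 74 _], head=0, tail=4, size=4
write(21): buf=[27 10 84 74 21], head=0, tail=0, size=5
read(): buf=[_ 10 84 74 21], head=1, tail=0, size=4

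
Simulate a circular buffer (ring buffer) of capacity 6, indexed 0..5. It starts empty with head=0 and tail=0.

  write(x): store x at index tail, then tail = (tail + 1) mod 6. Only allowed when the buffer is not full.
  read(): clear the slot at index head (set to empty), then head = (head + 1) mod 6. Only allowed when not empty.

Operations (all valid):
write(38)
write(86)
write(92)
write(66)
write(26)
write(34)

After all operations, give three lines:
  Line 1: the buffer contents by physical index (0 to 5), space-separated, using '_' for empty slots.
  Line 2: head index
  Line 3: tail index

write(38): buf=[38 _ _ _ _ _], head=0, tail=1, size=1
write(86): buf=[38 86 _ _ _ _], head=0, tail=2, size=2
write(92): buf=[38 86 92 _ _ _], head=0, tail=3, size=3
write(66): buf=[38 86 92 66 _ _], head=0, tail=4, size=4
write(26): buf=[38 86 92 66 26 _], head=0, tail=5, size=5
write(34): buf=[38 86 92 66 26 34], head=0, tail=0, size=6

Answer: 38 86 92 66 26 34
0
0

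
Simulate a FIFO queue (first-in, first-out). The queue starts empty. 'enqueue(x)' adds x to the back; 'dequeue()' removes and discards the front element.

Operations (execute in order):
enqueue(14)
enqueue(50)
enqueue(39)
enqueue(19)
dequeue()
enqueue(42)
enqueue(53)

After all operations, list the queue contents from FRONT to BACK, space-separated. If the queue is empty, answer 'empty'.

enqueue(14): [14]
enqueue(50): [14, 50]
enqueue(39): [14, 50, 39]
enqueue(19): [14, 50, 39, 19]
dequeue(): [50, 39, 19]
enqueue(42): [50, 39, 19, 42]
enqueue(53): [50, 39, 19, 42, 53]

Answer: 50 39 19 42 53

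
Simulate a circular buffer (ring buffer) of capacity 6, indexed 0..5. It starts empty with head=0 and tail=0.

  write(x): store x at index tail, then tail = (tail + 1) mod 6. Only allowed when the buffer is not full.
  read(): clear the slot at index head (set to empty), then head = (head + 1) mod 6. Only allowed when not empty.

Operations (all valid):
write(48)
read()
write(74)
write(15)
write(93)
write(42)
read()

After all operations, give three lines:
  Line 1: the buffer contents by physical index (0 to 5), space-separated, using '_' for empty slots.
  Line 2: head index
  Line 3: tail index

Answer: _ _ 15 93 42 _
2
5

Derivation:
write(48): buf=[48 _ _ _ _ _], head=0, tail=1, size=1
read(): buf=[_ _ _ _ _ _], head=1, tail=1, size=0
write(74): buf=[_ 74 _ _ _ _], head=1, tail=2, size=1
write(15): buf=[_ 74 15 _ _ _], head=1, tail=3, size=2
write(93): buf=[_ 74 15 93 _ _], head=1, tail=4, size=3
write(42): buf=[_ 74 15 93 42 _], head=1, tail=5, size=4
read(): buf=[_ _ 15 93 42 _], head=2, tail=5, size=3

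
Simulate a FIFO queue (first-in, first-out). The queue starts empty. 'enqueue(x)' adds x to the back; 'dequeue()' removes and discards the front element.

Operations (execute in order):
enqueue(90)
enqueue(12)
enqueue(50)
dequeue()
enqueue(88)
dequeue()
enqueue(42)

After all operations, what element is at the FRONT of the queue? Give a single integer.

enqueue(90): queue = [90]
enqueue(12): queue = [90, 12]
enqueue(50): queue = [90, 12, 50]
dequeue(): queue = [12, 50]
enqueue(88): queue = [12, 50, 88]
dequeue(): queue = [50, 88]
enqueue(42): queue = [50, 88, 42]

Answer: 50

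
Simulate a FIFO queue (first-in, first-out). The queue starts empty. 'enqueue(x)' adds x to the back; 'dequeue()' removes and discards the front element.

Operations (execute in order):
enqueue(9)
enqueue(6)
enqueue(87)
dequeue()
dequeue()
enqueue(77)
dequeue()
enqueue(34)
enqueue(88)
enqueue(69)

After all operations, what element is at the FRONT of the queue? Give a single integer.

Answer: 77

Derivation:
enqueue(9): queue = [9]
enqueue(6): queue = [9, 6]
enqueue(87): queue = [9, 6, 87]
dequeue(): queue = [6, 87]
dequeue(): queue = [87]
enqueue(77): queue = [87, 77]
dequeue(): queue = [77]
enqueue(34): queue = [77, 34]
enqueue(88): queue = [77, 34, 88]
enqueue(69): queue = [77, 34, 88, 69]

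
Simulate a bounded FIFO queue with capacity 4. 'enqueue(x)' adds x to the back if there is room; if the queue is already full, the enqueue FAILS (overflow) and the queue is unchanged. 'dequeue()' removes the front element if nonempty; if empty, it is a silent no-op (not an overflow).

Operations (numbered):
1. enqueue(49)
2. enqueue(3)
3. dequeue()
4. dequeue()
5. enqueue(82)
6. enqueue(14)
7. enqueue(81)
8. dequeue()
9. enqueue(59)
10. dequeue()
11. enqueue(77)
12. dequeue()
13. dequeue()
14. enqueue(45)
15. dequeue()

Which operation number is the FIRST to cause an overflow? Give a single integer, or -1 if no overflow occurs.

Answer: -1

Derivation:
1. enqueue(49): size=1
2. enqueue(3): size=2
3. dequeue(): size=1
4. dequeue(): size=0
5. enqueue(82): size=1
6. enqueue(14): size=2
7. enqueue(81): size=3
8. dequeue(): size=2
9. enqueue(59): size=3
10. dequeue(): size=2
11. enqueue(77): size=3
12. dequeue(): size=2
13. dequeue(): size=1
14. enqueue(45): size=2
15. dequeue(): size=1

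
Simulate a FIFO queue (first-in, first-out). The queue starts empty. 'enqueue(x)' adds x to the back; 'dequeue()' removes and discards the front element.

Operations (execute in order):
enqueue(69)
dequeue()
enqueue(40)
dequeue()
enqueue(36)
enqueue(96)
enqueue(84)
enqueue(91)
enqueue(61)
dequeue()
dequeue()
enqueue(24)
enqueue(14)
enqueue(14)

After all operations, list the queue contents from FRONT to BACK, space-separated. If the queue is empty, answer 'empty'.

enqueue(69): [69]
dequeue(): []
enqueue(40): [40]
dequeue(): []
enqueue(36): [36]
enqueue(96): [36, 96]
enqueue(84): [36, 96, 84]
enqueue(91): [36, 96, 84, 91]
enqueue(61): [36, 96, 84, 91, 61]
dequeue(): [96, 84, 91, 61]
dequeue(): [84, 91, 61]
enqueue(24): [84, 91, 61, 24]
enqueue(14): [84, 91, 61, 24, 14]
enqueue(14): [84, 91, 61, 24, 14, 14]

Answer: 84 91 61 24 14 14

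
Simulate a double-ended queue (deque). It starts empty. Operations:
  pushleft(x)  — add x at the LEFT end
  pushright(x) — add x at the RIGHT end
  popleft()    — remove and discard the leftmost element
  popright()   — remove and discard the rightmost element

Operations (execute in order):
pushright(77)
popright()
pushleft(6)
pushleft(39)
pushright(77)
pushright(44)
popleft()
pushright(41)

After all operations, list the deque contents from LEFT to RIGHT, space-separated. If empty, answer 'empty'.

pushright(77): [77]
popright(): []
pushleft(6): [6]
pushleft(39): [39, 6]
pushright(77): [39, 6, 77]
pushright(44): [39, 6, 77, 44]
popleft(): [6, 77, 44]
pushright(41): [6, 77, 44, 41]

Answer: 6 77 44 41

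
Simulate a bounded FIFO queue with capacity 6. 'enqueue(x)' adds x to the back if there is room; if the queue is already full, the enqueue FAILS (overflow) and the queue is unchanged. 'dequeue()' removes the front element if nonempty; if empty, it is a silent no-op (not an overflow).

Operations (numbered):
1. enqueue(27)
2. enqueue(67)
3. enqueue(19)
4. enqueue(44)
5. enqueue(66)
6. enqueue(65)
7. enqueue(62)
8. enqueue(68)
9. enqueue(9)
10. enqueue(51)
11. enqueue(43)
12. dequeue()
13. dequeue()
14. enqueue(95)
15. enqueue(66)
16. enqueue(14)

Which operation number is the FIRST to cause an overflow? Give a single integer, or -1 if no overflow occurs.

1. enqueue(27): size=1
2. enqueue(67): size=2
3. enqueue(19): size=3
4. enqueue(44): size=4
5. enqueue(66): size=5
6. enqueue(65): size=6
7. enqueue(62): size=6=cap → OVERFLOW (fail)
8. enqueue(68): size=6=cap → OVERFLOW (fail)
9. enqueue(9): size=6=cap → OVERFLOW (fail)
10. enqueue(51): size=6=cap → OVERFLOW (fail)
11. enqueue(43): size=6=cap → OVERFLOW (fail)
12. dequeue(): size=5
13. dequeue(): size=4
14. enqueue(95): size=5
15. enqueue(66): size=6
16. enqueue(14): size=6=cap → OVERFLOW (fail)

Answer: 7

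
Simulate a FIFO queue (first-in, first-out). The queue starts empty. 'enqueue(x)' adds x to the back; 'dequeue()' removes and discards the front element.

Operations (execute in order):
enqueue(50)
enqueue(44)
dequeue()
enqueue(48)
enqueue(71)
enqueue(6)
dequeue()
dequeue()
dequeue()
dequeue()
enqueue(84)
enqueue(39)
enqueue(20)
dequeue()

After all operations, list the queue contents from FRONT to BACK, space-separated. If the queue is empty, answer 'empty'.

Answer: 39 20

Derivation:
enqueue(50): [50]
enqueue(44): [50, 44]
dequeue(): [44]
enqueue(48): [44, 48]
enqueue(71): [44, 48, 71]
enqueue(6): [44, 48, 71, 6]
dequeue(): [48, 71, 6]
dequeue(): [71, 6]
dequeue(): [6]
dequeue(): []
enqueue(84): [84]
enqueue(39): [84, 39]
enqueue(20): [84, 39, 20]
dequeue(): [39, 20]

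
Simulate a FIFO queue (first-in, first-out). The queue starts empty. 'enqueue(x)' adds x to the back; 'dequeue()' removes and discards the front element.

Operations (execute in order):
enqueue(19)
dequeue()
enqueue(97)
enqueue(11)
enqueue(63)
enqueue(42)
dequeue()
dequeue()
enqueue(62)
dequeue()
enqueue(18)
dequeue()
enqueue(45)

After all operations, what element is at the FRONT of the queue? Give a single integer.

enqueue(19): queue = [19]
dequeue(): queue = []
enqueue(97): queue = [97]
enqueue(11): queue = [97, 11]
enqueue(63): queue = [97, 11, 63]
enqueue(42): queue = [97, 11, 63, 42]
dequeue(): queue = [11, 63, 42]
dequeue(): queue = [63, 42]
enqueue(62): queue = [63, 42, 62]
dequeue(): queue = [42, 62]
enqueue(18): queue = [42, 62, 18]
dequeue(): queue = [62, 18]
enqueue(45): queue = [62, 18, 45]

Answer: 62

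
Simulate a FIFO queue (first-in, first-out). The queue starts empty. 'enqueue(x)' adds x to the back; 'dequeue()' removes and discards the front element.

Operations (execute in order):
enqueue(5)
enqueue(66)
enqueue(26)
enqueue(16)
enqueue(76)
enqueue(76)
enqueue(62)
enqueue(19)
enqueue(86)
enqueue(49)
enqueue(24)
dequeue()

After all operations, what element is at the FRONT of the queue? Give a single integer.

Answer: 66

Derivation:
enqueue(5): queue = [5]
enqueue(66): queue = [5, 66]
enqueue(26): queue = [5, 66, 26]
enqueue(16): queue = [5, 66, 26, 16]
enqueue(76): queue = [5, 66, 26, 16, 76]
enqueue(76): queue = [5, 66, 26, 16, 76, 76]
enqueue(62): queue = [5, 66, 26, 16, 76, 76, 62]
enqueue(19): queue = [5, 66, 26, 16, 76, 76, 62, 19]
enqueue(86): queue = [5, 66, 26, 16, 76, 76, 62, 19, 86]
enqueue(49): queue = [5, 66, 26, 16, 76, 76, 62, 19, 86, 49]
enqueue(24): queue = [5, 66, 26, 16, 76, 76, 62, 19, 86, 49, 24]
dequeue(): queue = [66, 26, 16, 76, 76, 62, 19, 86, 49, 24]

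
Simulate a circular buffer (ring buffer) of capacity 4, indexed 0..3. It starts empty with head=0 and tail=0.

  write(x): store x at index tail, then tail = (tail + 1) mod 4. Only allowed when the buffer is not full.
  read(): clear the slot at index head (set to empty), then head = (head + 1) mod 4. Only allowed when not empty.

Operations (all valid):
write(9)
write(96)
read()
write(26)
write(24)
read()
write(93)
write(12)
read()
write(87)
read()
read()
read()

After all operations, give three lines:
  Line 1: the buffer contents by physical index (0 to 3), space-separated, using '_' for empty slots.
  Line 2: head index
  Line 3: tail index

Answer: _ _ 87 _
2
3

Derivation:
write(9): buf=[9 _ _ _], head=0, tail=1, size=1
write(96): buf=[9 96 _ _], head=0, tail=2, size=2
read(): buf=[_ 96 _ _], head=1, tail=2, size=1
write(26): buf=[_ 96 26 _], head=1, tail=3, size=2
write(24): buf=[_ 96 26 24], head=1, tail=0, size=3
read(): buf=[_ _ 26 24], head=2, tail=0, size=2
write(93): buf=[93 _ 26 24], head=2, tail=1, size=3
write(12): buf=[93 12 26 24], head=2, tail=2, size=4
read(): buf=[93 12 _ 24], head=3, tail=2, size=3
write(87): buf=[93 12 87 24], head=3, tail=3, size=4
read(): buf=[93 12 87 _], head=0, tail=3, size=3
read(): buf=[_ 12 87 _], head=1, tail=3, size=2
read(): buf=[_ _ 87 _], head=2, tail=3, size=1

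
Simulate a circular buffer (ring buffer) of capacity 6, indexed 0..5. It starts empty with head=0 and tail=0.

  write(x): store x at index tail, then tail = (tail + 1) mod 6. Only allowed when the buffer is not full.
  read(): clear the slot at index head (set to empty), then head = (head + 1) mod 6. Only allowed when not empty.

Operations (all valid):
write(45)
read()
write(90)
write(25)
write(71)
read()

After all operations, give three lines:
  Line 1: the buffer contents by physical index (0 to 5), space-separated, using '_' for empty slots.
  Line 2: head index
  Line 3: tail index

write(45): buf=[45 _ _ _ _ _], head=0, tail=1, size=1
read(): buf=[_ _ _ _ _ _], head=1, tail=1, size=0
write(90): buf=[_ 90 _ _ _ _], head=1, tail=2, size=1
write(25): buf=[_ 90 25 _ _ _], head=1, tail=3, size=2
write(71): buf=[_ 90 25 71 _ _], head=1, tail=4, size=3
read(): buf=[_ _ 25 71 _ _], head=2, tail=4, size=2

Answer: _ _ 25 71 _ _
2
4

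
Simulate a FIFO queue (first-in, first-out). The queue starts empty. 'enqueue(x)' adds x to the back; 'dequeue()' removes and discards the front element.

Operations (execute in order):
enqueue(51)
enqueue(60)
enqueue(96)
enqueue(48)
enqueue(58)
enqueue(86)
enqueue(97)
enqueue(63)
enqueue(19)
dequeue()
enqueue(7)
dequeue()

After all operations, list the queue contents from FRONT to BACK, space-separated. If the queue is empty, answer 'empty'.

Answer: 96 48 58 86 97 63 19 7

Derivation:
enqueue(51): [51]
enqueue(60): [51, 60]
enqueue(96): [51, 60, 96]
enqueue(48): [51, 60, 96, 48]
enqueue(58): [51, 60, 96, 48, 58]
enqueue(86): [51, 60, 96, 48, 58, 86]
enqueue(97): [51, 60, 96, 48, 58, 86, 97]
enqueue(63): [51, 60, 96, 48, 58, 86, 97, 63]
enqueue(19): [51, 60, 96, 48, 58, 86, 97, 63, 19]
dequeue(): [60, 96, 48, 58, 86, 97, 63, 19]
enqueue(7): [60, 96, 48, 58, 86, 97, 63, 19, 7]
dequeue(): [96, 48, 58, 86, 97, 63, 19, 7]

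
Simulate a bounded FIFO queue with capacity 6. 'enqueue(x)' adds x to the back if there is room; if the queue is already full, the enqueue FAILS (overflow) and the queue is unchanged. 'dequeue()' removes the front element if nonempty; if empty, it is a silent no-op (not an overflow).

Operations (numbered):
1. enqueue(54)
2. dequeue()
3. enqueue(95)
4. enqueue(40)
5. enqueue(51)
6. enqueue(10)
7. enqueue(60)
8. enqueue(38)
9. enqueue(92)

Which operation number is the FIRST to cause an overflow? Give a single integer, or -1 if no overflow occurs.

Answer: 9

Derivation:
1. enqueue(54): size=1
2. dequeue(): size=0
3. enqueue(95): size=1
4. enqueue(40): size=2
5. enqueue(51): size=3
6. enqueue(10): size=4
7. enqueue(60): size=5
8. enqueue(38): size=6
9. enqueue(92): size=6=cap → OVERFLOW (fail)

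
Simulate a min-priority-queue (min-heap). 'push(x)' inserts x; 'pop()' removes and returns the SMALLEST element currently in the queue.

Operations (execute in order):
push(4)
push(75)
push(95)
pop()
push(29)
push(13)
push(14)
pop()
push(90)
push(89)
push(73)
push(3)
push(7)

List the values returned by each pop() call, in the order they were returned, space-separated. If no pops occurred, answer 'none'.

push(4): heap contents = [4]
push(75): heap contents = [4, 75]
push(95): heap contents = [4, 75, 95]
pop() → 4: heap contents = [75, 95]
push(29): heap contents = [29, 75, 95]
push(13): heap contents = [13, 29, 75, 95]
push(14): heap contents = [13, 14, 29, 75, 95]
pop() → 13: heap contents = [14, 29, 75, 95]
push(90): heap contents = [14, 29, 75, 90, 95]
push(89): heap contents = [14, 29, 75, 89, 90, 95]
push(73): heap contents = [14, 29, 73, 75, 89, 90, 95]
push(3): heap contents = [3, 14, 29, 73, 75, 89, 90, 95]
push(7): heap contents = [3, 7, 14, 29, 73, 75, 89, 90, 95]

Answer: 4 13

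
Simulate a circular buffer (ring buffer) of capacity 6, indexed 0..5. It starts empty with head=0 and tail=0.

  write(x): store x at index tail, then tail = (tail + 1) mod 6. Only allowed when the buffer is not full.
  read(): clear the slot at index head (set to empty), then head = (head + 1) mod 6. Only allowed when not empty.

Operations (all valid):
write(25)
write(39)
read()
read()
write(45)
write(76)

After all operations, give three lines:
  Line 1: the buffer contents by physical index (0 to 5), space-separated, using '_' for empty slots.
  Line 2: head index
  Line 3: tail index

Answer: _ _ 45 76 _ _
2
4

Derivation:
write(25): buf=[25 _ _ _ _ _], head=0, tail=1, size=1
write(39): buf=[25 39 _ _ _ _], head=0, tail=2, size=2
read(): buf=[_ 39 _ _ _ _], head=1, tail=2, size=1
read(): buf=[_ _ _ _ _ _], head=2, tail=2, size=0
write(45): buf=[_ _ 45 _ _ _], head=2, tail=3, size=1
write(76): buf=[_ _ 45 76 _ _], head=2, tail=4, size=2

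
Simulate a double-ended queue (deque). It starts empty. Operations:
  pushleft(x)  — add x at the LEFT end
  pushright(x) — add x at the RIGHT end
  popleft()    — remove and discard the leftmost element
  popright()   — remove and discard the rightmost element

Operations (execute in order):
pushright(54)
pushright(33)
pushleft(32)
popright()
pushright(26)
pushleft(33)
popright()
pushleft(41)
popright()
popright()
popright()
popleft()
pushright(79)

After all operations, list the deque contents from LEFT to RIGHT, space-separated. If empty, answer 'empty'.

pushright(54): [54]
pushright(33): [54, 33]
pushleft(32): [32, 54, 33]
popright(): [32, 54]
pushright(26): [32, 54, 26]
pushleft(33): [33, 32, 54, 26]
popright(): [33, 32, 54]
pushleft(41): [41, 33, 32, 54]
popright(): [41, 33, 32]
popright(): [41, 33]
popright(): [41]
popleft(): []
pushright(79): [79]

Answer: 79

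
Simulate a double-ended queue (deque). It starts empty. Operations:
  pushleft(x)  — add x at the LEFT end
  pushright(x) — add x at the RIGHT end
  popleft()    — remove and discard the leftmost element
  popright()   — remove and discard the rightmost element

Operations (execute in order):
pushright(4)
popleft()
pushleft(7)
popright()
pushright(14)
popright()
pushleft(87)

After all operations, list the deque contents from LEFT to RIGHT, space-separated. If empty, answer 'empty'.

pushright(4): [4]
popleft(): []
pushleft(7): [7]
popright(): []
pushright(14): [14]
popright(): []
pushleft(87): [87]

Answer: 87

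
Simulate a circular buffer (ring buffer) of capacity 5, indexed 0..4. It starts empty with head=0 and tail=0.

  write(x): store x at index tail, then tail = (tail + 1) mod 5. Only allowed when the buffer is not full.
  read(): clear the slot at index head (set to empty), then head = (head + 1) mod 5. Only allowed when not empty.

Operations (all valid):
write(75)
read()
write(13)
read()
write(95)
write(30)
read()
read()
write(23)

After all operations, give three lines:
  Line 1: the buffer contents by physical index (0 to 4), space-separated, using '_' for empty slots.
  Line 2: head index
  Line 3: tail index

Answer: _ _ _ _ 23
4
0

Derivation:
write(75): buf=[75 _ _ _ _], head=0, tail=1, size=1
read(): buf=[_ _ _ _ _], head=1, tail=1, size=0
write(13): buf=[_ 13 _ _ _], head=1, tail=2, size=1
read(): buf=[_ _ _ _ _], head=2, tail=2, size=0
write(95): buf=[_ _ 95 _ _], head=2, tail=3, size=1
write(30): buf=[_ _ 95 30 _], head=2, tail=4, size=2
read(): buf=[_ _ _ 30 _], head=3, tail=4, size=1
read(): buf=[_ _ _ _ _], head=4, tail=4, size=0
write(23): buf=[_ _ _ _ 23], head=4, tail=0, size=1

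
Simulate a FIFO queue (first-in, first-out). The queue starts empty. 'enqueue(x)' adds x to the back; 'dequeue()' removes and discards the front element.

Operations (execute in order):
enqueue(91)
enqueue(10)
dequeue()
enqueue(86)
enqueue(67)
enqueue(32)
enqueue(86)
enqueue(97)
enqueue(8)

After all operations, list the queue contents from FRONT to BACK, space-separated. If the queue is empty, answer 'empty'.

enqueue(91): [91]
enqueue(10): [91, 10]
dequeue(): [10]
enqueue(86): [10, 86]
enqueue(67): [10, 86, 67]
enqueue(32): [10, 86, 67, 32]
enqueue(86): [10, 86, 67, 32, 86]
enqueue(97): [10, 86, 67, 32, 86, 97]
enqueue(8): [10, 86, 67, 32, 86, 97, 8]

Answer: 10 86 67 32 86 97 8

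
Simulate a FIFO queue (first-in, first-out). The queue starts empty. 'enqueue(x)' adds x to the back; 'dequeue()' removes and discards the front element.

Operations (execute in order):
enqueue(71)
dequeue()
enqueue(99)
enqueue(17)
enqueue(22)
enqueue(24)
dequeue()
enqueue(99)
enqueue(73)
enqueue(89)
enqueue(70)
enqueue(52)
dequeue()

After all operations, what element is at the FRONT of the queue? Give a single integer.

Answer: 22

Derivation:
enqueue(71): queue = [71]
dequeue(): queue = []
enqueue(99): queue = [99]
enqueue(17): queue = [99, 17]
enqueue(22): queue = [99, 17, 22]
enqueue(24): queue = [99, 17, 22, 24]
dequeue(): queue = [17, 22, 24]
enqueue(99): queue = [17, 22, 24, 99]
enqueue(73): queue = [17, 22, 24, 99, 73]
enqueue(89): queue = [17, 22, 24, 99, 73, 89]
enqueue(70): queue = [17, 22, 24, 99, 73, 89, 70]
enqueue(52): queue = [17, 22, 24, 99, 73, 89, 70, 52]
dequeue(): queue = [22, 24, 99, 73, 89, 70, 52]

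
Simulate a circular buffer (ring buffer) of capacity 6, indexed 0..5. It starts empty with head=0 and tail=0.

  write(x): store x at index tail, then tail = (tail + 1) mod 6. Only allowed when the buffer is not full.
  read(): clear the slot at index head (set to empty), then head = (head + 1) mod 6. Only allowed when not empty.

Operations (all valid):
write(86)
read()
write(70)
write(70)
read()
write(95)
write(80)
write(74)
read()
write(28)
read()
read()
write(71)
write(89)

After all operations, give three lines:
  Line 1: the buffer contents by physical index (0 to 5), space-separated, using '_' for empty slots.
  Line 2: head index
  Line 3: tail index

Answer: 28 71 89 _ _ 74
5
3

Derivation:
write(86): buf=[86 _ _ _ _ _], head=0, tail=1, size=1
read(): buf=[_ _ _ _ _ _], head=1, tail=1, size=0
write(70): buf=[_ 70 _ _ _ _], head=1, tail=2, size=1
write(70): buf=[_ 70 70 _ _ _], head=1, tail=3, size=2
read(): buf=[_ _ 70 _ _ _], head=2, tail=3, size=1
write(95): buf=[_ _ 70 95 _ _], head=2, tail=4, size=2
write(80): buf=[_ _ 70 95 80 _], head=2, tail=5, size=3
write(74): buf=[_ _ 70 95 80 74], head=2, tail=0, size=4
read(): buf=[_ _ _ 95 80 74], head=3, tail=0, size=3
write(28): buf=[28 _ _ 95 80 74], head=3, tail=1, size=4
read(): buf=[28 _ _ _ 80 74], head=4, tail=1, size=3
read(): buf=[28 _ _ _ _ 74], head=5, tail=1, size=2
write(71): buf=[28 71 _ _ _ 74], head=5, tail=2, size=3
write(89): buf=[28 71 89 _ _ 74], head=5, tail=3, size=4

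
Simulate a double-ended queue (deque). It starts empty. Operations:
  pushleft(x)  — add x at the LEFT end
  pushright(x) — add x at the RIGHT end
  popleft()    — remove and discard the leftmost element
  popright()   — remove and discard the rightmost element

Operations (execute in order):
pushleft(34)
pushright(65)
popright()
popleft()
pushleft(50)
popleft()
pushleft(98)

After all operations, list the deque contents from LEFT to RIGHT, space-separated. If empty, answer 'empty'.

Answer: 98

Derivation:
pushleft(34): [34]
pushright(65): [34, 65]
popright(): [34]
popleft(): []
pushleft(50): [50]
popleft(): []
pushleft(98): [98]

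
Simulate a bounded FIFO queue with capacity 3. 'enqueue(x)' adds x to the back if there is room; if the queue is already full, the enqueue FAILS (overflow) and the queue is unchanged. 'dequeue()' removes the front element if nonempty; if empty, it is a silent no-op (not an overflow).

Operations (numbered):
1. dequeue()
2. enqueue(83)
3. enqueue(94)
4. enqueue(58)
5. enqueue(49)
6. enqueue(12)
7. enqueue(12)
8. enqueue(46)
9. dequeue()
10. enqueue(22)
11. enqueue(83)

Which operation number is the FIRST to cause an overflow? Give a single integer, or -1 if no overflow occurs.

1. dequeue(): empty, no-op, size=0
2. enqueue(83): size=1
3. enqueue(94): size=2
4. enqueue(58): size=3
5. enqueue(49): size=3=cap → OVERFLOW (fail)
6. enqueue(12): size=3=cap → OVERFLOW (fail)
7. enqueue(12): size=3=cap → OVERFLOW (fail)
8. enqueue(46): size=3=cap → OVERFLOW (fail)
9. dequeue(): size=2
10. enqueue(22): size=3
11. enqueue(83): size=3=cap → OVERFLOW (fail)

Answer: 5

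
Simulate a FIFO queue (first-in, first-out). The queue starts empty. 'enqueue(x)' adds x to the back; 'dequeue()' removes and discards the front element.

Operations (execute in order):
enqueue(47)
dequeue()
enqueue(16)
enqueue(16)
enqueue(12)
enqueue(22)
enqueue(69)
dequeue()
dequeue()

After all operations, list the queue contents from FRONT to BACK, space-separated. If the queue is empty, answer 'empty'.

Answer: 12 22 69

Derivation:
enqueue(47): [47]
dequeue(): []
enqueue(16): [16]
enqueue(16): [16, 16]
enqueue(12): [16, 16, 12]
enqueue(22): [16, 16, 12, 22]
enqueue(69): [16, 16, 12, 22, 69]
dequeue(): [16, 12, 22, 69]
dequeue(): [12, 22, 69]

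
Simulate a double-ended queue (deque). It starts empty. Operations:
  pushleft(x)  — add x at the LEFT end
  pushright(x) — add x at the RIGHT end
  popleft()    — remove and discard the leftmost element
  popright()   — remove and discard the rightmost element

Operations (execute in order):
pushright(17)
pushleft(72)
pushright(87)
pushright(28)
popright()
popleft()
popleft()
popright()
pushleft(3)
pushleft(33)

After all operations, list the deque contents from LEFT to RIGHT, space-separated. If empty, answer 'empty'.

pushright(17): [17]
pushleft(72): [72, 17]
pushright(87): [72, 17, 87]
pushright(28): [72, 17, 87, 28]
popright(): [72, 17, 87]
popleft(): [17, 87]
popleft(): [87]
popright(): []
pushleft(3): [3]
pushleft(33): [33, 3]

Answer: 33 3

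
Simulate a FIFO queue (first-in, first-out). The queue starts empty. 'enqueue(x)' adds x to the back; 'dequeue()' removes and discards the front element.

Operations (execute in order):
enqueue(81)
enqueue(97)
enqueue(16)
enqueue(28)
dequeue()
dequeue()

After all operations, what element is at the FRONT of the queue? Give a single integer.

enqueue(81): queue = [81]
enqueue(97): queue = [81, 97]
enqueue(16): queue = [81, 97, 16]
enqueue(28): queue = [81, 97, 16, 28]
dequeue(): queue = [97, 16, 28]
dequeue(): queue = [16, 28]

Answer: 16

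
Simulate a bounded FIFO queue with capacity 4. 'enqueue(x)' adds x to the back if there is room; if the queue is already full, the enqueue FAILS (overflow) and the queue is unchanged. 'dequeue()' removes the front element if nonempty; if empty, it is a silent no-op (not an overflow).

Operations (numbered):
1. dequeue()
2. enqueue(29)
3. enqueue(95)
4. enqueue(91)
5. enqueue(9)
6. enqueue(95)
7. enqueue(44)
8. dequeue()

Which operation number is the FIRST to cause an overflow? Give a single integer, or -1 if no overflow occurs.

1. dequeue(): empty, no-op, size=0
2. enqueue(29): size=1
3. enqueue(95): size=2
4. enqueue(91): size=3
5. enqueue(9): size=4
6. enqueue(95): size=4=cap → OVERFLOW (fail)
7. enqueue(44): size=4=cap → OVERFLOW (fail)
8. dequeue(): size=3

Answer: 6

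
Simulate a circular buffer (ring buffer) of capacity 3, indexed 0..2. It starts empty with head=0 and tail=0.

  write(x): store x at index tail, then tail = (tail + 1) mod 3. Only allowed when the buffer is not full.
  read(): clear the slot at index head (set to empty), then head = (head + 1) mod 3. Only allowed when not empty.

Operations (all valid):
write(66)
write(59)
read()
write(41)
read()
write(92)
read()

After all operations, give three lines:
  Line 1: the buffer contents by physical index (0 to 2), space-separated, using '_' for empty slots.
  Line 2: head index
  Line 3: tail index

Answer: 92 _ _
0
1

Derivation:
write(66): buf=[66 _ _], head=0, tail=1, size=1
write(59): buf=[66 59 _], head=0, tail=2, size=2
read(): buf=[_ 59 _], head=1, tail=2, size=1
write(41): buf=[_ 59 41], head=1, tail=0, size=2
read(): buf=[_ _ 41], head=2, tail=0, size=1
write(92): buf=[92 _ 41], head=2, tail=1, size=2
read(): buf=[92 _ _], head=0, tail=1, size=1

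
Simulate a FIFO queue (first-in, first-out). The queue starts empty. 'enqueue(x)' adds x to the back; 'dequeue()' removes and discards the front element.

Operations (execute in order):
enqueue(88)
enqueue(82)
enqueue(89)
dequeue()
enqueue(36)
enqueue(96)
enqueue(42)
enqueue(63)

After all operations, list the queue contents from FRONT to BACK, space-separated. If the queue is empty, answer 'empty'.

enqueue(88): [88]
enqueue(82): [88, 82]
enqueue(89): [88, 82, 89]
dequeue(): [82, 89]
enqueue(36): [82, 89, 36]
enqueue(96): [82, 89, 36, 96]
enqueue(42): [82, 89, 36, 96, 42]
enqueue(63): [82, 89, 36, 96, 42, 63]

Answer: 82 89 36 96 42 63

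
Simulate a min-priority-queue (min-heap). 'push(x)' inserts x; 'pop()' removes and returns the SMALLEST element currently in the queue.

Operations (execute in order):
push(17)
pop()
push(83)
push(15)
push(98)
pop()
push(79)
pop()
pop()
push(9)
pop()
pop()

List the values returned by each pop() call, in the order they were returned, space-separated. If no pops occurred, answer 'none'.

push(17): heap contents = [17]
pop() → 17: heap contents = []
push(83): heap contents = [83]
push(15): heap contents = [15, 83]
push(98): heap contents = [15, 83, 98]
pop() → 15: heap contents = [83, 98]
push(79): heap contents = [79, 83, 98]
pop() → 79: heap contents = [83, 98]
pop() → 83: heap contents = [98]
push(9): heap contents = [9, 98]
pop() → 9: heap contents = [98]
pop() → 98: heap contents = []

Answer: 17 15 79 83 9 98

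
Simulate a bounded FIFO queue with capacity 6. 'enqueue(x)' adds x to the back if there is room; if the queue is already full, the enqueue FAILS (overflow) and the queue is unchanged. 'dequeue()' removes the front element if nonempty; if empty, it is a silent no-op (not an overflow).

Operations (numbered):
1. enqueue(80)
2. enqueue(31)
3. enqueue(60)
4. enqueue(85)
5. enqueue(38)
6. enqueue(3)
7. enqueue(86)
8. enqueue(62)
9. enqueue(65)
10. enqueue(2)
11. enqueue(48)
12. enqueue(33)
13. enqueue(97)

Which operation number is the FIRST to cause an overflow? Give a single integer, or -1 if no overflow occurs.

Answer: 7

Derivation:
1. enqueue(80): size=1
2. enqueue(31): size=2
3. enqueue(60): size=3
4. enqueue(85): size=4
5. enqueue(38): size=5
6. enqueue(3): size=6
7. enqueue(86): size=6=cap → OVERFLOW (fail)
8. enqueue(62): size=6=cap → OVERFLOW (fail)
9. enqueue(65): size=6=cap → OVERFLOW (fail)
10. enqueue(2): size=6=cap → OVERFLOW (fail)
11. enqueue(48): size=6=cap → OVERFLOW (fail)
12. enqueue(33): size=6=cap → OVERFLOW (fail)
13. enqueue(97): size=6=cap → OVERFLOW (fail)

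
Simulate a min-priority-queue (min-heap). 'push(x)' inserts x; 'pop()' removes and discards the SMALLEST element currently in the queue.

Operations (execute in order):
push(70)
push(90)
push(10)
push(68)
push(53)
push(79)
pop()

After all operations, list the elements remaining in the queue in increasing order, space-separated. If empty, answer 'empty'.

push(70): heap contents = [70]
push(90): heap contents = [70, 90]
push(10): heap contents = [10, 70, 90]
push(68): heap contents = [10, 68, 70, 90]
push(53): heap contents = [10, 53, 68, 70, 90]
push(79): heap contents = [10, 53, 68, 70, 79, 90]
pop() → 10: heap contents = [53, 68, 70, 79, 90]

Answer: 53 68 70 79 90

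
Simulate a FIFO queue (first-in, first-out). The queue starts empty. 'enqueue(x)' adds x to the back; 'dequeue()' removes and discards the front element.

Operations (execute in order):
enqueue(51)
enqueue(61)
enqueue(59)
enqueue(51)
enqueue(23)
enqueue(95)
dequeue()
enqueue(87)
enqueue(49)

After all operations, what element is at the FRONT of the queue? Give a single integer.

Answer: 61

Derivation:
enqueue(51): queue = [51]
enqueue(61): queue = [51, 61]
enqueue(59): queue = [51, 61, 59]
enqueue(51): queue = [51, 61, 59, 51]
enqueue(23): queue = [51, 61, 59, 51, 23]
enqueue(95): queue = [51, 61, 59, 51, 23, 95]
dequeue(): queue = [61, 59, 51, 23, 95]
enqueue(87): queue = [61, 59, 51, 23, 95, 87]
enqueue(49): queue = [61, 59, 51, 23, 95, 87, 49]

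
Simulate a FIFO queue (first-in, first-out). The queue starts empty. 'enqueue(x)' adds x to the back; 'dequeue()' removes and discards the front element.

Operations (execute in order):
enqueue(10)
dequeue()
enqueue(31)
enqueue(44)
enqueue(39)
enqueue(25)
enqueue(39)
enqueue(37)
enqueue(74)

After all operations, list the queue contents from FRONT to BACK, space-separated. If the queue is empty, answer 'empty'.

enqueue(10): [10]
dequeue(): []
enqueue(31): [31]
enqueue(44): [31, 44]
enqueue(39): [31, 44, 39]
enqueue(25): [31, 44, 39, 25]
enqueue(39): [31, 44, 39, 25, 39]
enqueue(37): [31, 44, 39, 25, 39, 37]
enqueue(74): [31, 44, 39, 25, 39, 37, 74]

Answer: 31 44 39 25 39 37 74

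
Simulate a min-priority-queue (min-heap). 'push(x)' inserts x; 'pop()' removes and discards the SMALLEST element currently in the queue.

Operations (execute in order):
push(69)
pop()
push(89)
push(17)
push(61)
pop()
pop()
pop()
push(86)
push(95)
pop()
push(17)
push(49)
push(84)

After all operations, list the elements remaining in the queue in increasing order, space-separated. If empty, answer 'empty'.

Answer: 17 49 84 95

Derivation:
push(69): heap contents = [69]
pop() → 69: heap contents = []
push(89): heap contents = [89]
push(17): heap contents = [17, 89]
push(61): heap contents = [17, 61, 89]
pop() → 17: heap contents = [61, 89]
pop() → 61: heap contents = [89]
pop() → 89: heap contents = []
push(86): heap contents = [86]
push(95): heap contents = [86, 95]
pop() → 86: heap contents = [95]
push(17): heap contents = [17, 95]
push(49): heap contents = [17, 49, 95]
push(84): heap contents = [17, 49, 84, 95]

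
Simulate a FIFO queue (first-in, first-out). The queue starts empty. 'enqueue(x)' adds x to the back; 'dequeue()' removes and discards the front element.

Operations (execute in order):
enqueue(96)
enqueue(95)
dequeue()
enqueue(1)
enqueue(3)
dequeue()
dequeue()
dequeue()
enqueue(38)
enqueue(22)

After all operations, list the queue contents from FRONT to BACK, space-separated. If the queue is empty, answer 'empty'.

enqueue(96): [96]
enqueue(95): [96, 95]
dequeue(): [95]
enqueue(1): [95, 1]
enqueue(3): [95, 1, 3]
dequeue(): [1, 3]
dequeue(): [3]
dequeue(): []
enqueue(38): [38]
enqueue(22): [38, 22]

Answer: 38 22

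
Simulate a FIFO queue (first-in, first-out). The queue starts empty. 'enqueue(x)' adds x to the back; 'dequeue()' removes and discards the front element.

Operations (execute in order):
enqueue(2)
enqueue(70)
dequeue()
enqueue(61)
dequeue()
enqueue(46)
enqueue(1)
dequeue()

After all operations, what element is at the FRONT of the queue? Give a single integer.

Answer: 46

Derivation:
enqueue(2): queue = [2]
enqueue(70): queue = [2, 70]
dequeue(): queue = [70]
enqueue(61): queue = [70, 61]
dequeue(): queue = [61]
enqueue(46): queue = [61, 46]
enqueue(1): queue = [61, 46, 1]
dequeue(): queue = [46, 1]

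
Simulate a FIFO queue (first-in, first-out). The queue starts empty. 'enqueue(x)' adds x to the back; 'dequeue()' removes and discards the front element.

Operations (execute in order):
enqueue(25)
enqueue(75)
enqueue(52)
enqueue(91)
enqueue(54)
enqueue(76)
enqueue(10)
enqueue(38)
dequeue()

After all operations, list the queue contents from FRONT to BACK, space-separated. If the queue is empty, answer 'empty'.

enqueue(25): [25]
enqueue(75): [25, 75]
enqueue(52): [25, 75, 52]
enqueue(91): [25, 75, 52, 91]
enqueue(54): [25, 75, 52, 91, 54]
enqueue(76): [25, 75, 52, 91, 54, 76]
enqueue(10): [25, 75, 52, 91, 54, 76, 10]
enqueue(38): [25, 75, 52, 91, 54, 76, 10, 38]
dequeue(): [75, 52, 91, 54, 76, 10, 38]

Answer: 75 52 91 54 76 10 38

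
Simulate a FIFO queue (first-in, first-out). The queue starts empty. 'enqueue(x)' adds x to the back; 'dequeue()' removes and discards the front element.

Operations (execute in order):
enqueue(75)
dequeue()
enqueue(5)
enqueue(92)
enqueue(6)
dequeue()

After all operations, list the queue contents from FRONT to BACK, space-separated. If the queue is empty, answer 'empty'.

enqueue(75): [75]
dequeue(): []
enqueue(5): [5]
enqueue(92): [5, 92]
enqueue(6): [5, 92, 6]
dequeue(): [92, 6]

Answer: 92 6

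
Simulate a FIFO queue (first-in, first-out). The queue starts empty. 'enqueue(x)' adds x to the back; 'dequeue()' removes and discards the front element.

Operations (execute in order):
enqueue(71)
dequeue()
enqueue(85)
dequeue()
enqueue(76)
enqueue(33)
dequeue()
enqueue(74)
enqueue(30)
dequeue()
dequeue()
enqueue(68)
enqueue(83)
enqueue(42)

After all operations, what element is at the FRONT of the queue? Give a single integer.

enqueue(71): queue = [71]
dequeue(): queue = []
enqueue(85): queue = [85]
dequeue(): queue = []
enqueue(76): queue = [76]
enqueue(33): queue = [76, 33]
dequeue(): queue = [33]
enqueue(74): queue = [33, 74]
enqueue(30): queue = [33, 74, 30]
dequeue(): queue = [74, 30]
dequeue(): queue = [30]
enqueue(68): queue = [30, 68]
enqueue(83): queue = [30, 68, 83]
enqueue(42): queue = [30, 68, 83, 42]

Answer: 30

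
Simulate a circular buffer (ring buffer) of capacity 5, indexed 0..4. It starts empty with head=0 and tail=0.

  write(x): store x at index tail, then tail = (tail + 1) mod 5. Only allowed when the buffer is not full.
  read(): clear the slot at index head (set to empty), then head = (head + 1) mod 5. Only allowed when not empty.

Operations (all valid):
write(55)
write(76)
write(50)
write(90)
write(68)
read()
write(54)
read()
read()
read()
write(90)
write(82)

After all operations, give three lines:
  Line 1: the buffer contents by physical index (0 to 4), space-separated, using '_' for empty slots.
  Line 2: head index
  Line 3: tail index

write(55): buf=[55 _ _ _ _], head=0, tail=1, size=1
write(76): buf=[55 76 _ _ _], head=0, tail=2, size=2
write(50): buf=[55 76 50 _ _], head=0, tail=3, size=3
write(90): buf=[55 76 50 90 _], head=0, tail=4, size=4
write(68): buf=[55 76 50 90 68], head=0, tail=0, size=5
read(): buf=[_ 76 50 90 68], head=1, tail=0, size=4
write(54): buf=[54 76 50 90 68], head=1, tail=1, size=5
read(): buf=[54 _ 50 90 68], head=2, tail=1, size=4
read(): buf=[54 _ _ 90 68], head=3, tail=1, size=3
read(): buf=[54 _ _ _ 68], head=4, tail=1, size=2
write(90): buf=[54 90 _ _ 68], head=4, tail=2, size=3
write(82): buf=[54 90 82 _ 68], head=4, tail=3, size=4

Answer: 54 90 82 _ 68
4
3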